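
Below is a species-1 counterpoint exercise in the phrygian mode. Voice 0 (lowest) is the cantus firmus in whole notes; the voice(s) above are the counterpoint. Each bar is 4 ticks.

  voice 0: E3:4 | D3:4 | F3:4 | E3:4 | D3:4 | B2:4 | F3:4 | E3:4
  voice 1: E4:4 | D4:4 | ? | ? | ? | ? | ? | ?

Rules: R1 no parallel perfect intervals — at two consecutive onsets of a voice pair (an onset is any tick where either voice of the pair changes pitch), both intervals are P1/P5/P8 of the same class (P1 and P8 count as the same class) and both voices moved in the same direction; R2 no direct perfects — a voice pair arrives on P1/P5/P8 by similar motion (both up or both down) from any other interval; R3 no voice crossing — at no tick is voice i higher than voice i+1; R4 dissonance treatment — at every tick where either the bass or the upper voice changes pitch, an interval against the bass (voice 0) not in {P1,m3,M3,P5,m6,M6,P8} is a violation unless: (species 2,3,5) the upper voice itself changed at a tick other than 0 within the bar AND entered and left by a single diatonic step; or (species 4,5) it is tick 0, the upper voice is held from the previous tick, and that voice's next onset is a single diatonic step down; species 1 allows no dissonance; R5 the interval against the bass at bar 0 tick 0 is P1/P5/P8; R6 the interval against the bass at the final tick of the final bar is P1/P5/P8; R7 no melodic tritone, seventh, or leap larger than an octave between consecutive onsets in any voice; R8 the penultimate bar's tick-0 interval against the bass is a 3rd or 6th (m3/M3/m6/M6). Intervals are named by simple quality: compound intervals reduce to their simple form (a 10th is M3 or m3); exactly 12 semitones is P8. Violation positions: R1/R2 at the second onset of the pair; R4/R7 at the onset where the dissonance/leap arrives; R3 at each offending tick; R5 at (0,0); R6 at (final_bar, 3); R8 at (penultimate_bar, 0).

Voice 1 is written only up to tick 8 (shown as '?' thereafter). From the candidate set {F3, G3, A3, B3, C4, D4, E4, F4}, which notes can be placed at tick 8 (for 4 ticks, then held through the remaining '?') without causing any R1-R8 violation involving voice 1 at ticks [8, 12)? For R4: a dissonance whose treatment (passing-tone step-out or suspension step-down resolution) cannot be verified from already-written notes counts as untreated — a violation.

F3: legal
G3: violates R4
A3: legal
B3: violates R4
C4: legal
D4: legal
E4: violates R4
F4: violates R1

{A3, C4, D4, F3}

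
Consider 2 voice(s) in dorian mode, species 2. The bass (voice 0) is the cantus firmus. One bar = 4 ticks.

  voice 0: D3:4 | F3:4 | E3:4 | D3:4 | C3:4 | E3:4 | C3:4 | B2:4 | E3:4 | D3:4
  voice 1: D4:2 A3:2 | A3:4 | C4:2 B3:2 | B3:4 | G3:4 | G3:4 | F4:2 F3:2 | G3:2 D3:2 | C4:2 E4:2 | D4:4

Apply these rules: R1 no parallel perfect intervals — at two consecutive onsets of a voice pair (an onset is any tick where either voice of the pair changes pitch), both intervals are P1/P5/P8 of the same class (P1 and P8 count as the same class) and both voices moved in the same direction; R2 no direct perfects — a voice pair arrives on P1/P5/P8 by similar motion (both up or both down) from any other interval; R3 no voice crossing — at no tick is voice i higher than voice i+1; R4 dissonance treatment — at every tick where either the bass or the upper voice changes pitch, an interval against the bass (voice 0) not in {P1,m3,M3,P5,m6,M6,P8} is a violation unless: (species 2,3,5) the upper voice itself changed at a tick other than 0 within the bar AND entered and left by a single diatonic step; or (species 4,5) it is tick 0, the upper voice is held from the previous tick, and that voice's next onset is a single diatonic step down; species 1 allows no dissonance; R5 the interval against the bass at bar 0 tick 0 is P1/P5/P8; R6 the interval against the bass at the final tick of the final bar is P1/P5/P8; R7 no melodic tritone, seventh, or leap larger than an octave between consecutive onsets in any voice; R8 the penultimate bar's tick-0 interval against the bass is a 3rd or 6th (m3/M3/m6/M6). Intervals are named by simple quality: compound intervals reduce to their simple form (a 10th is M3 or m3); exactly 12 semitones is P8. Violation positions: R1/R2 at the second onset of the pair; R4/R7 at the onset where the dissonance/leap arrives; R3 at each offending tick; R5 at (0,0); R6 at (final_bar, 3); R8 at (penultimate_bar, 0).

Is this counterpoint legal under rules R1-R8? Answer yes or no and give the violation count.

bar 0: v0=D3 v1=D4 (P8)
bar 1: v0=F3 v1=A3 (M3)
bar 2: v0=E3 v1=C4 (m6)
bar 3: v0=D3 v1=B3 (M6)
bar 4: v0=C3 v1=G3 (P5)
bar 5: v0=E3 v1=G3 (m3)
bar 6: v0=C3 v1=F4 (P4)
bar 7: v0=B2 v1=G3 (m6)
bar 8: v0=E3 v1=C4 (m6)
bar 9: v0=D3 v1=D4 (P8)
  R2 @ bar4.0: D3/B3 M6 -> C3/G3 P5 similar
  R4 @ bar6.0: C3/F4 P4 untreated
  R7 @ bar6.0: G3->F4 leap 10st
  R4 @ bar6.2: C3/F3 P4 untreated
  R7 @ bar8.0: D3->C4 leap 10st
  R1 @ bar9.0: E3/E4 P8 -> D3/D4 P8 similar

No (6 violations)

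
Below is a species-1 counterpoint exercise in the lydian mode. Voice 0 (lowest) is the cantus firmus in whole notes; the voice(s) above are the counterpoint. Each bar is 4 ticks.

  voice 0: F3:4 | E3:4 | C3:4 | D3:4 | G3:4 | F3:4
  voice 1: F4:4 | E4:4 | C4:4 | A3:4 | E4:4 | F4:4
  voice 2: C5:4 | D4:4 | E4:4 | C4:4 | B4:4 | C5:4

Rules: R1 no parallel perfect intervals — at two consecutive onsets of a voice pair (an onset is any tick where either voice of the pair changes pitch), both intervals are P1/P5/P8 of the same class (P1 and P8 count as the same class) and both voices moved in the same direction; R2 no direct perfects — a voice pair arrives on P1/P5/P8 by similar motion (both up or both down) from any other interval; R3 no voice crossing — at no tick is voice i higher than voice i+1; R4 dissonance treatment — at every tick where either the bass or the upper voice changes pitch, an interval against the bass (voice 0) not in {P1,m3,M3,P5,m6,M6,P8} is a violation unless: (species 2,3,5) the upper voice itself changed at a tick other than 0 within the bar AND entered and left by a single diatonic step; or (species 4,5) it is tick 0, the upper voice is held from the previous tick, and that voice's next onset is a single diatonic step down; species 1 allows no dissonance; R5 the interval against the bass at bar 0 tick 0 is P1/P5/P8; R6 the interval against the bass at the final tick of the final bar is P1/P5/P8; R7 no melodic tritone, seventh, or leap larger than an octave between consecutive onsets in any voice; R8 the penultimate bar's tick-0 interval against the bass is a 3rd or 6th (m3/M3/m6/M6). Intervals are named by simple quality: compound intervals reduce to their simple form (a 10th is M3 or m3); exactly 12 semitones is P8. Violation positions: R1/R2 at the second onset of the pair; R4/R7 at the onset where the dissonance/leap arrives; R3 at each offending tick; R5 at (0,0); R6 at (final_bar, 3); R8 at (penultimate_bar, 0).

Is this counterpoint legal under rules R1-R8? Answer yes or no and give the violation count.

bar 0: v0=F3 v1=F4 v2=C5 (P5)
bar 1: v0=E3 v1=E4 v2=D4 (m7)
bar 2: v0=C3 v1=C4 v2=E4 (M3)
bar 3: v0=D3 v1=A3 v2=C4 (m7)
bar 4: v0=G3 v1=E4 v2=B4 (M3)
bar 5: v0=F3 v1=F4 v2=C5 (P5)
  R1 @ bar1.0: F3/F4 P8 -> E3/E4 P8 similar
  R3 @ bar1.0: E4 above D4
  R4 @ bar1.0: E3/D4 m7 untreated
  R7 @ bar1.0: C5->D4 leap 10st
  R3 @ bar1.1: E4 above D4
  R3 @ bar1.2: E4 above D4
  R3 @ bar1.3: E4 above D4
  R1 @ bar2.0: E3/E4 P8 -> C3/C4 P8 similar
  R4 @ bar3.0: D3/C4 m7 untreated
  R2 @ bar4.0: A3/C4 m3 -> E4/B4 P5 similar
  R7 @ bar4.0: C4->B4 leap 11st
  R1 @ bar5.0: E4/B4 P5 -> F4/C5 P5 similar

No (12 violations)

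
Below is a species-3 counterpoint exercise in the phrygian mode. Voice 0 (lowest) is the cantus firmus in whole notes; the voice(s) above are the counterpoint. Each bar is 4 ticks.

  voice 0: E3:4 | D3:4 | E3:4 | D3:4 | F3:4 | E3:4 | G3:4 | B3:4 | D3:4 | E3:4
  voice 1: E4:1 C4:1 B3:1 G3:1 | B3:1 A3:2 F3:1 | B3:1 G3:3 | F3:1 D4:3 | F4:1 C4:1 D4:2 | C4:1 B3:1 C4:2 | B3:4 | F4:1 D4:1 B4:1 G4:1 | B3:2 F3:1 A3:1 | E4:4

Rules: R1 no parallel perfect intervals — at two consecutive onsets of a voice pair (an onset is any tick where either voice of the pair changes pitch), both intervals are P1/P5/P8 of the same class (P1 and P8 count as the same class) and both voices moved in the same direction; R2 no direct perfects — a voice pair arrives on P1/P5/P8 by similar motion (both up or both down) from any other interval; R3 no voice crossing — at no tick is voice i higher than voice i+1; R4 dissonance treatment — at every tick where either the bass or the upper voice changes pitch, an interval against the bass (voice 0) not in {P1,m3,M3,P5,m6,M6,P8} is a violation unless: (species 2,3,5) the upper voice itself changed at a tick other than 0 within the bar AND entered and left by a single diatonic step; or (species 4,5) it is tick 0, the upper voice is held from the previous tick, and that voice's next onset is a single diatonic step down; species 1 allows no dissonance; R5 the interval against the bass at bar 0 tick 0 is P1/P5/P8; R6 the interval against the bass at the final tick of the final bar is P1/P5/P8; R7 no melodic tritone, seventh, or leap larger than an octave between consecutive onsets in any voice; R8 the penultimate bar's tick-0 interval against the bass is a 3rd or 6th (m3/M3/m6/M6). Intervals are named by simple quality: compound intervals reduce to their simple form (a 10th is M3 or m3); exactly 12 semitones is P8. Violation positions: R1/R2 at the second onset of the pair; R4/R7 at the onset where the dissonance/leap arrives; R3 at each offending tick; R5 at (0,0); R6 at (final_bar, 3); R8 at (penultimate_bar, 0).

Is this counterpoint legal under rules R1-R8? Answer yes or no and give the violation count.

bar 0: v0=E3 v1=E4 (P8)
bar 1: v0=D3 v1=B3 (M6)
bar 2: v0=E3 v1=B3 (P5)
bar 3: v0=D3 v1=F3 (m3)
bar 4: v0=F3 v1=F4 (P8)
bar 5: v0=E3 v1=C4 (m6)
bar 6: v0=G3 v1=B3 (M3)
bar 7: v0=B3 v1=F4 (TT)
bar 8: v0=D3 v1=B3 (M6)
bar 9: v0=E3 v1=E4 (P8)
  R2 @ bar2.0: D3/F3 m3 -> E3/B3 P5 similar
  R7 @ bar2.0: F3->B3 leap 6st
  R1 @ bar4.0: D3/D4 P8 -> F3/F4 P8 similar
  R4 @ bar7.0: B3/F4 TT untreated
  R7 @ bar7.0: B3->F4 leap 6st
  R7 @ bar8.2: B3->F3 leap 6st
  R2 @ bar9.0: D3/A3 P5 -> E3/E4 P8 similar

No (7 violations)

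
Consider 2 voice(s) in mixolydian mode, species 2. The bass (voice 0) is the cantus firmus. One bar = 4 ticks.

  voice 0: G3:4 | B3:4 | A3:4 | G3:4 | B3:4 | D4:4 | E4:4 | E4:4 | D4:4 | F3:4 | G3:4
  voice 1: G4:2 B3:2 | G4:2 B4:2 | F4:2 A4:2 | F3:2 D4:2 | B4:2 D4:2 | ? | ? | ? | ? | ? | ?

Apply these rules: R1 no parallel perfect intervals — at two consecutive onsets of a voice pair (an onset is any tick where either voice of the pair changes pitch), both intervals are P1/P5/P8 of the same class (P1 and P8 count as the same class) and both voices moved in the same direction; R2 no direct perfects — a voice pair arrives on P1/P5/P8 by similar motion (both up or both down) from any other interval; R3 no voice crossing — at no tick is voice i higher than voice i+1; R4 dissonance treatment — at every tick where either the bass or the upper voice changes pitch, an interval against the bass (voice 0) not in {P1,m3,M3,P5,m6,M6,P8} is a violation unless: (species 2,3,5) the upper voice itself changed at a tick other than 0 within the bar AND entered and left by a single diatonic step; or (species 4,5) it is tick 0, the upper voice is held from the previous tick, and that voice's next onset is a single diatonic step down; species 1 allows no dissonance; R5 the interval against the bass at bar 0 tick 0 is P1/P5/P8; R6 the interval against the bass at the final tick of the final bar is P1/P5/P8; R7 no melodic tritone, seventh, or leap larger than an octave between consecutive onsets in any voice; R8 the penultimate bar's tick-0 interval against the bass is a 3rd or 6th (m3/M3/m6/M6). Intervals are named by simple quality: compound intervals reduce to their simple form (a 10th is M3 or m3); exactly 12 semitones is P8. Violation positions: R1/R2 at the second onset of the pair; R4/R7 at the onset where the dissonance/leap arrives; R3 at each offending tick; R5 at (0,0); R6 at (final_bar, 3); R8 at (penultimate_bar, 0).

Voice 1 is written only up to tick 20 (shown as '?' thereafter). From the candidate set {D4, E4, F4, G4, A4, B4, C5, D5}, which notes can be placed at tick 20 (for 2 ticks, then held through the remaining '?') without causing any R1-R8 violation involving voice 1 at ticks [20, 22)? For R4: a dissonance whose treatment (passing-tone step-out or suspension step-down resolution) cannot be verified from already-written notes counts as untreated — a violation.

{B4, D4, F4}

D4: legal
E4: violates R4
F4: legal
G4: violates R4
A4: violates R2
B4: legal
C5: violates R4,R7
D5: violates R2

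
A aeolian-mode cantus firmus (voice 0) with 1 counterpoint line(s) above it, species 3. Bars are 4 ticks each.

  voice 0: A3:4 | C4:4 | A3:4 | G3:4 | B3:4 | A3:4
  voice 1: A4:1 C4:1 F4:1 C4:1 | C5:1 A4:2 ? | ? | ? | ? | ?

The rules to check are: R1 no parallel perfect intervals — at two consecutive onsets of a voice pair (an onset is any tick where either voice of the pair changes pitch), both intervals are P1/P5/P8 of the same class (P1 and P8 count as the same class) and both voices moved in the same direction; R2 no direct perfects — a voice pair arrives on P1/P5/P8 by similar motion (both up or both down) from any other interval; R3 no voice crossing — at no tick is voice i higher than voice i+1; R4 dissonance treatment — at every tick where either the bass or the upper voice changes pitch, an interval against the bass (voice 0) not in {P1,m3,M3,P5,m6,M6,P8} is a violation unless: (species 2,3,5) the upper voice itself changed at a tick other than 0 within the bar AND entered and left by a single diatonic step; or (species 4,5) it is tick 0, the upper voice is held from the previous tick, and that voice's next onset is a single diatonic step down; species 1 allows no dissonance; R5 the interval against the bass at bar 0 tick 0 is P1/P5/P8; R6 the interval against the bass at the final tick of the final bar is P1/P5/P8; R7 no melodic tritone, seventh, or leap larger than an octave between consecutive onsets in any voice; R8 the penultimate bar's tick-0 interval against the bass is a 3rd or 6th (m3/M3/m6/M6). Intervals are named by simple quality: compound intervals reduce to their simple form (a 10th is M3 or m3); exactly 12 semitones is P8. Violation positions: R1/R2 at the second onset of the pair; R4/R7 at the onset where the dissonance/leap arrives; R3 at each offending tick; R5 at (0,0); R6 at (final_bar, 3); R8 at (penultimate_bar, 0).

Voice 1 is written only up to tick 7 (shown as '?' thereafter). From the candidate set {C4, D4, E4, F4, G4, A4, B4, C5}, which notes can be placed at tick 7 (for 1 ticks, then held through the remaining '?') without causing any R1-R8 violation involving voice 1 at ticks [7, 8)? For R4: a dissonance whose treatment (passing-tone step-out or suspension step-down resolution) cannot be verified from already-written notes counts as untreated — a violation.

{A4, C4, C5, E4, G4}

C4: legal
D4: violates R4
E4: legal
F4: violates R4
G4: legal
A4: legal
B4: violates R4
C5: legal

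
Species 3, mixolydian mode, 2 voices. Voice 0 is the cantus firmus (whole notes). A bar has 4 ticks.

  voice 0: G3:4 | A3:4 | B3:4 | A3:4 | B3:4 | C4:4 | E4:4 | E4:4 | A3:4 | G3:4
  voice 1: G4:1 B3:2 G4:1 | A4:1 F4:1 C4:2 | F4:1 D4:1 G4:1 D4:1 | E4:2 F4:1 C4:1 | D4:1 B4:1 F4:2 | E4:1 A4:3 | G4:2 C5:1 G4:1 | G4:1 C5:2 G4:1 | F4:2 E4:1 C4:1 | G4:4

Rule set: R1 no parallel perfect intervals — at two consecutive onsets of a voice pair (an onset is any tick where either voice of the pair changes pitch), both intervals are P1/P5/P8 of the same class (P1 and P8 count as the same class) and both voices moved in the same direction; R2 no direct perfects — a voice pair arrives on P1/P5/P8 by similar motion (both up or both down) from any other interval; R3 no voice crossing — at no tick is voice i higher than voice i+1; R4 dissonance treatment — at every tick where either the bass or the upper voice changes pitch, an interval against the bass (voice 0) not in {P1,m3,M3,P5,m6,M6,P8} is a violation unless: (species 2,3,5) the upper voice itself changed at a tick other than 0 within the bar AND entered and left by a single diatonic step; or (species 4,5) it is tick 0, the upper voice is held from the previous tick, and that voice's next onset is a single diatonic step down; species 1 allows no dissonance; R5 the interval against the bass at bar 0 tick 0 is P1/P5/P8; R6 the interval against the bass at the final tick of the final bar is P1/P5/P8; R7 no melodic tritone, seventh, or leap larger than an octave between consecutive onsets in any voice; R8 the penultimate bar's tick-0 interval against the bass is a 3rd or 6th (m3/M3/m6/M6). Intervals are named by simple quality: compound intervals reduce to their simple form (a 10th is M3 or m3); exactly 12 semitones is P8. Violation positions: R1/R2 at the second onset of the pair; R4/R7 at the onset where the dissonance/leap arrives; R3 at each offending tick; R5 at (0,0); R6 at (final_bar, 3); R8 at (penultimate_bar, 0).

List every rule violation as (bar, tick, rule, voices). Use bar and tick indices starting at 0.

(1, 0, R1, (0, 1))
(2, 0, R4, (0, 1))
(4, 2, R4, (0, 1))
(4, 2, R7, (1,))

bar 0: v0=G3 v1=G4 downbeat P8
bar 1: v0=A3 v1=A4 downbeat P8
bar 2: v0=B3 v1=F4 downbeat TT
bar 3: v0=A3 v1=E4 downbeat P5
bar 4: v0=B3 v1=D4 downbeat m3
bar 5: v0=C4 v1=E4 downbeat M3
bar 6: v0=E4 v1=G4 downbeat m3
bar 7: v0=E4 v1=G4 downbeat m3
bar 8: v0=A3 v1=F4 downbeat m6
bar 9: v0=G3 v1=G4 downbeat P8
  -> R1 @ bar 1 tick 0 v(0, 1): G3/G4 P8 -> A3/A4 P8 similar
  -> R4 @ bar 2 tick 0 v(0, 1): B3/F4 TT untreated
  -> R4 @ bar 4 tick 2 v(0, 1): B3/F4 TT untreated
  -> R7 @ bar 4 tick 2 v(1,): B4->F4 leap 6st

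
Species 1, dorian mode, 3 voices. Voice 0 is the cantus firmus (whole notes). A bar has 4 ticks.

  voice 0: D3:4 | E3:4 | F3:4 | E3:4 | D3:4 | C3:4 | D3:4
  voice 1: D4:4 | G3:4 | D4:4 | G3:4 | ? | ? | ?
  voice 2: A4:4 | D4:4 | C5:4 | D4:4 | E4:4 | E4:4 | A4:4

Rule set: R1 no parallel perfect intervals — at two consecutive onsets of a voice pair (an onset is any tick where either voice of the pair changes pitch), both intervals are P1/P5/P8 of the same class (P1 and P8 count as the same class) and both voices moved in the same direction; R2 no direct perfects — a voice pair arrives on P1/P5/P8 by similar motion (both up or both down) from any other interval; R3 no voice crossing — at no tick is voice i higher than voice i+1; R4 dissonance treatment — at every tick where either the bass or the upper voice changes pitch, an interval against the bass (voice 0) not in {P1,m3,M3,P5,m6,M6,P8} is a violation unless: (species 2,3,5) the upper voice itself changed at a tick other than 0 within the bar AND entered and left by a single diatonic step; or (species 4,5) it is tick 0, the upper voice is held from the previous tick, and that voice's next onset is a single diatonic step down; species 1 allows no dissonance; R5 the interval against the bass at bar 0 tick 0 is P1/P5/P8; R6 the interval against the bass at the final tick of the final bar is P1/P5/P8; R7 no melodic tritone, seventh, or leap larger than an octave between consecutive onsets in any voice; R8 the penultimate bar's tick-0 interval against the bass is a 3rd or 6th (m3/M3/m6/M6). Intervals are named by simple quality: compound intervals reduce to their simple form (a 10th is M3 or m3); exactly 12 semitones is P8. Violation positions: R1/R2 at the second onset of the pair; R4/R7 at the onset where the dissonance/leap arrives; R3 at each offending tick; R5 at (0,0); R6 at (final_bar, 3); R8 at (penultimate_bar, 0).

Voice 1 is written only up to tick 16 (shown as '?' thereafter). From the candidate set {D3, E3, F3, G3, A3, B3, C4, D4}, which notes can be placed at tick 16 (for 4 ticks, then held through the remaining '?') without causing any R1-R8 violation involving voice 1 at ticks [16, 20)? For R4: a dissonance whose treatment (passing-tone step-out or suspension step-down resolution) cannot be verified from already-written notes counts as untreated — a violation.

{B3, D4, F3}

D3: violates R2
E3: violates R4
F3: legal
G3: violates R4
A3: violates R1
B3: legal
C4: violates R4
D4: legal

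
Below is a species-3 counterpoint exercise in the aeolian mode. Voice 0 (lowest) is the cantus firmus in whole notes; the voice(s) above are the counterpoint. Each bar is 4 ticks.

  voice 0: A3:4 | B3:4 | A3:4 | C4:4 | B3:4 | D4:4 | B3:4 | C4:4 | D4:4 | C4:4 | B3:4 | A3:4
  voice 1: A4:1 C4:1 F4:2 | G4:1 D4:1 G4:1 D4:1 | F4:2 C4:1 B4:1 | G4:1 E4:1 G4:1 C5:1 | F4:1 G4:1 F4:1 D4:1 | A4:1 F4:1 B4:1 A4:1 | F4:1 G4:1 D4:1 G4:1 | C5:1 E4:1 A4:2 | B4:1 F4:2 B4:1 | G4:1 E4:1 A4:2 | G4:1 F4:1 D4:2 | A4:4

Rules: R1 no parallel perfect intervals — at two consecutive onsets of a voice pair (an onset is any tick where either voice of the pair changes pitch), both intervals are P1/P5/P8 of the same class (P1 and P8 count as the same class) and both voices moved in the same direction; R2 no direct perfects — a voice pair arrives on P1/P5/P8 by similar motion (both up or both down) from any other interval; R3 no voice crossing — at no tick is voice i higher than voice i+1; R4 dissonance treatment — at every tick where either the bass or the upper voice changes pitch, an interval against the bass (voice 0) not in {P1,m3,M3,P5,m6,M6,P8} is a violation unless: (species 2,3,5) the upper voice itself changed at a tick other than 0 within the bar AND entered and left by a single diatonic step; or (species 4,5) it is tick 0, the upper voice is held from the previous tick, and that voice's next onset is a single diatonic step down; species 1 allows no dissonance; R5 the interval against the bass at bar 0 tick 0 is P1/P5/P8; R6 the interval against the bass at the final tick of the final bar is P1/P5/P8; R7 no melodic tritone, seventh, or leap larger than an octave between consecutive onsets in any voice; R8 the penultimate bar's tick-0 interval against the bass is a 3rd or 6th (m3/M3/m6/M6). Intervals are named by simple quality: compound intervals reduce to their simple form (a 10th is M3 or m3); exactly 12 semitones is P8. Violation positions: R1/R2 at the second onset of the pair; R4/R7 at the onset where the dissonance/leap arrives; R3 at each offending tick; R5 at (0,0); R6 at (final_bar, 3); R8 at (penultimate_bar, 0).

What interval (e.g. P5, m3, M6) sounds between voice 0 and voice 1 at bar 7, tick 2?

M6

voice 0=C4 voice 1=A4 -> M6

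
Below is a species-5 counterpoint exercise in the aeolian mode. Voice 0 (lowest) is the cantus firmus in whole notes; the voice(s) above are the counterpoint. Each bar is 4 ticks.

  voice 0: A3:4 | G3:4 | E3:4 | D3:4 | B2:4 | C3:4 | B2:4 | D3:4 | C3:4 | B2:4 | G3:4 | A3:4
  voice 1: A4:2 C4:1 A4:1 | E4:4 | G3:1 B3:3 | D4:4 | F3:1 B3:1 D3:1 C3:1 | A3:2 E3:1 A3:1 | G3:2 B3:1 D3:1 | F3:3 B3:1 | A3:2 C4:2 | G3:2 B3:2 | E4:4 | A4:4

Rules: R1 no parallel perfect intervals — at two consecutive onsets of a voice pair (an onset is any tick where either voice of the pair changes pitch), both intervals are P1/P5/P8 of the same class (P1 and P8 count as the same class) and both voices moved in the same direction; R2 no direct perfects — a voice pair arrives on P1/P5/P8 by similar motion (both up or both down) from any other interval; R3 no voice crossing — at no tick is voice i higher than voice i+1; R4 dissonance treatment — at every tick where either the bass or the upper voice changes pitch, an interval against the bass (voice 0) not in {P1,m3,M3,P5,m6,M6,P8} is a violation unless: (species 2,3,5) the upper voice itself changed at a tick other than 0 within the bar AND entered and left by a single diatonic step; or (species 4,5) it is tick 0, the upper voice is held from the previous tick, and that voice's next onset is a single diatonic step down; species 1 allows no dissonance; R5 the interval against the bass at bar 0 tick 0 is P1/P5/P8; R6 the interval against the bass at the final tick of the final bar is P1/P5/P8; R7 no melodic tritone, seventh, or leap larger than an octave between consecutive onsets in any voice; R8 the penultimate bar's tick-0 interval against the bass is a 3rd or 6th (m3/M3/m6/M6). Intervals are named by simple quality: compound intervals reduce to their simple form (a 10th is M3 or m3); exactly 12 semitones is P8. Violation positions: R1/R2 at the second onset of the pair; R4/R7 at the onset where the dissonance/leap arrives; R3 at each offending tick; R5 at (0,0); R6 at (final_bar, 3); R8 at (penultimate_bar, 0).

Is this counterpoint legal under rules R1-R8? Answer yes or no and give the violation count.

bar 0: v0=A3 v1=A4 (P8)
bar 1: v0=G3 v1=E4 (M6)
bar 2: v0=E3 v1=G3 (m3)
bar 3: v0=D3 v1=D4 (P8)
bar 4: v0=B2 v1=F3 (TT)
bar 5: v0=C3 v1=A3 (M6)
bar 6: v0=B2 v1=G3 (m6)
bar 7: v0=D3 v1=F3 (m3)
bar 8: v0=C3 v1=A3 (M6)
bar 9: v0=B2 v1=G3 (m6)
bar 10: v0=G3 v1=E4 (M6)
bar 11: v0=A3 v1=A4 (P8)
  R4 @ bar4.0: B2/F3 TT untreated
  R7 @ bar4.1: F3->B3 leap 6st
  R4 @ bar4.3: B2/C3 m2 untreated
  R7 @ bar7.3: F3->B3 leap 6st
  R2 @ bar11.0: G3/E4 M6 -> A3/A4 P8 similar

No (5 violations)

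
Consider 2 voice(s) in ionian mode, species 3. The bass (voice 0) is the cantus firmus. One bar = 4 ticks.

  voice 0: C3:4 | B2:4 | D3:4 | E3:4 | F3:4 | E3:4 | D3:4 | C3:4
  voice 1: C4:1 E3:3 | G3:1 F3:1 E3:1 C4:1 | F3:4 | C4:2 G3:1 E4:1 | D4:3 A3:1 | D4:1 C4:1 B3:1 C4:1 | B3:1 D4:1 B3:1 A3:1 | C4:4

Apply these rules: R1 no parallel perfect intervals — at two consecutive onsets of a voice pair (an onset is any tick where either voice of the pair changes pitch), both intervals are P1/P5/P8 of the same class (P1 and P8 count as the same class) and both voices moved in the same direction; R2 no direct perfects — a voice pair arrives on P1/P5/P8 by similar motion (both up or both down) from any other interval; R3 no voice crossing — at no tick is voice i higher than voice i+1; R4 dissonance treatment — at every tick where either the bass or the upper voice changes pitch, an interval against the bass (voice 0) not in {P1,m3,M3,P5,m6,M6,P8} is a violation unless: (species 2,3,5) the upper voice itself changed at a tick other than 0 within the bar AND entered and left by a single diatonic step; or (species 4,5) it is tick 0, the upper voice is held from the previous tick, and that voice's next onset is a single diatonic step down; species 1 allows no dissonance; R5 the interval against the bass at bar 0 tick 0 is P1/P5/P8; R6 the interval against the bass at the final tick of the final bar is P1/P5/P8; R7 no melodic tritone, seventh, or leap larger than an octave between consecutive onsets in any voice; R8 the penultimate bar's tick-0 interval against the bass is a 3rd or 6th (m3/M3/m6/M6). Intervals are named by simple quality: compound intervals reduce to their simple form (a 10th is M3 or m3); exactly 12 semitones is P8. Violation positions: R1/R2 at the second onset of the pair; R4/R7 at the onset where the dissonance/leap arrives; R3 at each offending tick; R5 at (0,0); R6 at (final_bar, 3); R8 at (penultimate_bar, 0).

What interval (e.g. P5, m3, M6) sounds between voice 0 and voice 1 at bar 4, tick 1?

M6

voice 0=F3 voice 1=D4 -> M6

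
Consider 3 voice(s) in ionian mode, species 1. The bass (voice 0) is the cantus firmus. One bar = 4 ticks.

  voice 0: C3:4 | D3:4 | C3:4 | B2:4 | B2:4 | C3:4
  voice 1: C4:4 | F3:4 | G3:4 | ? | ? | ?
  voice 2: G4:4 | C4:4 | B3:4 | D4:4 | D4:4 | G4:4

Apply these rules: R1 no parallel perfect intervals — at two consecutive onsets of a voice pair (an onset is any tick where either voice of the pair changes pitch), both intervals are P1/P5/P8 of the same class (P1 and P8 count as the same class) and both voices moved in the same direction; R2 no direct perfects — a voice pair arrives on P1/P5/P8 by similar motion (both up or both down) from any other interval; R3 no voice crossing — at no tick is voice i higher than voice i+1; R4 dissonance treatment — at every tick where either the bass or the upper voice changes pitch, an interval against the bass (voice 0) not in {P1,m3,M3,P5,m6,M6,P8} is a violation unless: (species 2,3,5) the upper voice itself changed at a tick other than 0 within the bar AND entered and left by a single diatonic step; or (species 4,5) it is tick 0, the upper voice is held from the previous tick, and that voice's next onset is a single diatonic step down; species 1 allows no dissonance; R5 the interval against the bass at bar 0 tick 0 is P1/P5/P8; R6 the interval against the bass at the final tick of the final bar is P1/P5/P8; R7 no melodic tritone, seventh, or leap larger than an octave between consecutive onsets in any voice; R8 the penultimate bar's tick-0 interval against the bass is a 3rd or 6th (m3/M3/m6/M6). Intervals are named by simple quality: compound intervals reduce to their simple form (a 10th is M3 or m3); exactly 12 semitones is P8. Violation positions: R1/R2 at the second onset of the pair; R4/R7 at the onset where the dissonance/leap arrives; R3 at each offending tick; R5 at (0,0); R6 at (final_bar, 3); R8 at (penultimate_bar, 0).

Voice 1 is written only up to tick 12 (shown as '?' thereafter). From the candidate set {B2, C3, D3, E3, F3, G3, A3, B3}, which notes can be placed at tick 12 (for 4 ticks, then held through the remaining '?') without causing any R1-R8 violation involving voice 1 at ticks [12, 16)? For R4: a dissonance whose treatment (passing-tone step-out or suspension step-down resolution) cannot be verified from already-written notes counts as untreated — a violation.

B2: violates R2
C3: violates R4
D3: legal
E3: violates R4
F3: violates R4
G3: legal
A3: violates R4
B3: legal

{B3, D3, G3}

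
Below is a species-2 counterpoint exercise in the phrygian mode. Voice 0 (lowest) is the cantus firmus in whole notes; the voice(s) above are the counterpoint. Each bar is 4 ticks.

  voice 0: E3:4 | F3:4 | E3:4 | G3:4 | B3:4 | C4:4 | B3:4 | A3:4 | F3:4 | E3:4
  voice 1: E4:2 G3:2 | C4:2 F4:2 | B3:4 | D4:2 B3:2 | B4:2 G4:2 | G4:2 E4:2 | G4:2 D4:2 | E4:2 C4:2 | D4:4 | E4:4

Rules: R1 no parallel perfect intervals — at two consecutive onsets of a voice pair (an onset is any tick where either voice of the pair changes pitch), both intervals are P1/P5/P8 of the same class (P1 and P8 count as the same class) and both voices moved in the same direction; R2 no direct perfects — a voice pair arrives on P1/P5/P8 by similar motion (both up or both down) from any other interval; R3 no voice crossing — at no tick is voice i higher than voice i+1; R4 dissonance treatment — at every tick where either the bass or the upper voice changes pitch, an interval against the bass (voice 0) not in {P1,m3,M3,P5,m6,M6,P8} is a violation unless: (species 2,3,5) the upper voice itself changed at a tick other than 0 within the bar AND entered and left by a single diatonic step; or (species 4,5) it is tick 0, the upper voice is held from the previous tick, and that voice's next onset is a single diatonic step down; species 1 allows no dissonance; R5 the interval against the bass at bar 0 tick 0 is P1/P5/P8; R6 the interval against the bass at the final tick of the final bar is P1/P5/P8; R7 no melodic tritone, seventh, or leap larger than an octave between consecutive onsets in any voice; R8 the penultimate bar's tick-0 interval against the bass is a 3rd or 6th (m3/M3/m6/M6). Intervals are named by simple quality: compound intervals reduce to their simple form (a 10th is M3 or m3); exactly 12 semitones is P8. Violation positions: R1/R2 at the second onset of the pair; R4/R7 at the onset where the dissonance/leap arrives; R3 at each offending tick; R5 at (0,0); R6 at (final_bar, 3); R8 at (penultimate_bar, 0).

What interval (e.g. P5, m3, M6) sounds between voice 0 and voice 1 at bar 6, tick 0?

voice 0=B3 voice 1=G4 -> m6

m6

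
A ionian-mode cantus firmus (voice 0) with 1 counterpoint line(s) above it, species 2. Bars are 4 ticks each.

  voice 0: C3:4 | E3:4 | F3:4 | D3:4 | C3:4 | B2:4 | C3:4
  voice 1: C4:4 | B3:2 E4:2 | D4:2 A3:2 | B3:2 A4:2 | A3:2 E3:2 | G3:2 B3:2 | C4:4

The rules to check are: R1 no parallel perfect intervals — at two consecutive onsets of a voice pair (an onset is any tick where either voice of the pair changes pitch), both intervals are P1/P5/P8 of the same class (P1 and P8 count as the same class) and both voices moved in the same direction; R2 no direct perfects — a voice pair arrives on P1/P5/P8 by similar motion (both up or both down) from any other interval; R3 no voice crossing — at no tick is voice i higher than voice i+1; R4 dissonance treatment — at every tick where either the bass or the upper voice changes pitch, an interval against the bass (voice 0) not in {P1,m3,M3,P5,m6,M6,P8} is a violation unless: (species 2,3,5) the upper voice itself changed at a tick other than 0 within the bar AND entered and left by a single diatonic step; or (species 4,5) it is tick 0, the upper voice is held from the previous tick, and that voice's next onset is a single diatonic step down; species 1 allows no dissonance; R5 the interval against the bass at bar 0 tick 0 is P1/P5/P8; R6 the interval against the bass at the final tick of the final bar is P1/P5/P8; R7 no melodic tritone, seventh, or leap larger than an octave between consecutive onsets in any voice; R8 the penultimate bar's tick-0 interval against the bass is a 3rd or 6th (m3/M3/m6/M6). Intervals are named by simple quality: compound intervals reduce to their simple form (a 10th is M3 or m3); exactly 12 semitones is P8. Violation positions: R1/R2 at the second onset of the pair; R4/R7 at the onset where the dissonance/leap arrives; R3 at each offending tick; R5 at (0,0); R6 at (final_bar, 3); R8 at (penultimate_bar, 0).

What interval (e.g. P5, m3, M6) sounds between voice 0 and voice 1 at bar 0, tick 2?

P8

voice 0=C3 voice 1=C4 -> P8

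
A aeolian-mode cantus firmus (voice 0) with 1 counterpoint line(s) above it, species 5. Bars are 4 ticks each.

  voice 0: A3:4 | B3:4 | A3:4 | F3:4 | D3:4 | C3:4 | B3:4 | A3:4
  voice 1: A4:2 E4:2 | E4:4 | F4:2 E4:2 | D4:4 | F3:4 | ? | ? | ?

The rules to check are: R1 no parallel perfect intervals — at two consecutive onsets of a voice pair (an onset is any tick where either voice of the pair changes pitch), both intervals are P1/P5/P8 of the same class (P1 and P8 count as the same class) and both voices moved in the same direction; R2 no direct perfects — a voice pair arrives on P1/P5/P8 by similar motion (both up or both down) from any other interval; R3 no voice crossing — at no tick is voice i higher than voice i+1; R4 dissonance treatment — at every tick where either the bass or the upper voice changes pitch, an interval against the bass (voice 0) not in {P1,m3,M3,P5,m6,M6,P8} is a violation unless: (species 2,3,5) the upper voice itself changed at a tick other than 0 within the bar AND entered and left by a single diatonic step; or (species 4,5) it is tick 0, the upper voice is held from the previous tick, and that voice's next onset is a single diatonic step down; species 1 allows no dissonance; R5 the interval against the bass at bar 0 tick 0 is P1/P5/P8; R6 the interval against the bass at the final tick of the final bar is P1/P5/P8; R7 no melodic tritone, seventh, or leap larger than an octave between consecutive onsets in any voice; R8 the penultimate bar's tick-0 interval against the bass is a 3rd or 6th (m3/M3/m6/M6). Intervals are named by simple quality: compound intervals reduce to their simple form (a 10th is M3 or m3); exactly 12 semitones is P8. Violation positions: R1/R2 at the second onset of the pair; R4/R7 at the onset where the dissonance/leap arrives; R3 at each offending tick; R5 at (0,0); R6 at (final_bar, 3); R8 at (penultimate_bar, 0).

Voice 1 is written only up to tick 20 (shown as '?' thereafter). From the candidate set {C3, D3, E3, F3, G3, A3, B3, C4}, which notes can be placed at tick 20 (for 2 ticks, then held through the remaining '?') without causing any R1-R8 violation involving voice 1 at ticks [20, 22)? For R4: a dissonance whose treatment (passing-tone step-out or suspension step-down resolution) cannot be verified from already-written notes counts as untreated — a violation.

C3: violates R2
D3: violates R4
E3: legal
F3: violates R4
G3: legal
A3: legal
B3: violates R4,R7
C4: legal

{A3, C4, E3, G3}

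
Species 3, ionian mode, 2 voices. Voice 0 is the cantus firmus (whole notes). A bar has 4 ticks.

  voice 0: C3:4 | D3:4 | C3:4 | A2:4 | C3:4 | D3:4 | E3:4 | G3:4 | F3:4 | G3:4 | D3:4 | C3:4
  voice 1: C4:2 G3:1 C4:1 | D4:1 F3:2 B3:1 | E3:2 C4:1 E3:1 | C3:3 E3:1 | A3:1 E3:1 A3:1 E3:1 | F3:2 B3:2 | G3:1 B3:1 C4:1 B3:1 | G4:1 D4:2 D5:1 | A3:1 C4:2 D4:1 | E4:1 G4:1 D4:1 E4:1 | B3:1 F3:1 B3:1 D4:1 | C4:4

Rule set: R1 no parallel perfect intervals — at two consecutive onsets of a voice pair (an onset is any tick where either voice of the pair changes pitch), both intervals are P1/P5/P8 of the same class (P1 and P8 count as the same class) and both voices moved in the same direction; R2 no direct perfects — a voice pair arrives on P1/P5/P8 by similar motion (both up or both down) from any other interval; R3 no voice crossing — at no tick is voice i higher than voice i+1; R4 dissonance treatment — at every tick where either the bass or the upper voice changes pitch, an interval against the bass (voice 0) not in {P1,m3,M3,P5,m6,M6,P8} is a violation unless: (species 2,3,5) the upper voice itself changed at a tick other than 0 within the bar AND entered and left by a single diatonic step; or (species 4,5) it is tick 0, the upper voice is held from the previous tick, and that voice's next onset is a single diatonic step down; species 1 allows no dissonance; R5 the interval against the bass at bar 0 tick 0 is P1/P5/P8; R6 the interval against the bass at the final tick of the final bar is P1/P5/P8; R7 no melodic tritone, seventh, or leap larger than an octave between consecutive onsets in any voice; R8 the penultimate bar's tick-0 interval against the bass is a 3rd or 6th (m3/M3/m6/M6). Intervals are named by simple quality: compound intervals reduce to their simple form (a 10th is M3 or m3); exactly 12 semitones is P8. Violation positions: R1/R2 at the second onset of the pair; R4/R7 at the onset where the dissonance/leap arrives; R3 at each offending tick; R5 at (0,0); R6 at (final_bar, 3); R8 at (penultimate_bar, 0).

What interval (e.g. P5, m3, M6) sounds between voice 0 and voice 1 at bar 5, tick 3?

voice 0=D3 voice 1=B3 -> M6

M6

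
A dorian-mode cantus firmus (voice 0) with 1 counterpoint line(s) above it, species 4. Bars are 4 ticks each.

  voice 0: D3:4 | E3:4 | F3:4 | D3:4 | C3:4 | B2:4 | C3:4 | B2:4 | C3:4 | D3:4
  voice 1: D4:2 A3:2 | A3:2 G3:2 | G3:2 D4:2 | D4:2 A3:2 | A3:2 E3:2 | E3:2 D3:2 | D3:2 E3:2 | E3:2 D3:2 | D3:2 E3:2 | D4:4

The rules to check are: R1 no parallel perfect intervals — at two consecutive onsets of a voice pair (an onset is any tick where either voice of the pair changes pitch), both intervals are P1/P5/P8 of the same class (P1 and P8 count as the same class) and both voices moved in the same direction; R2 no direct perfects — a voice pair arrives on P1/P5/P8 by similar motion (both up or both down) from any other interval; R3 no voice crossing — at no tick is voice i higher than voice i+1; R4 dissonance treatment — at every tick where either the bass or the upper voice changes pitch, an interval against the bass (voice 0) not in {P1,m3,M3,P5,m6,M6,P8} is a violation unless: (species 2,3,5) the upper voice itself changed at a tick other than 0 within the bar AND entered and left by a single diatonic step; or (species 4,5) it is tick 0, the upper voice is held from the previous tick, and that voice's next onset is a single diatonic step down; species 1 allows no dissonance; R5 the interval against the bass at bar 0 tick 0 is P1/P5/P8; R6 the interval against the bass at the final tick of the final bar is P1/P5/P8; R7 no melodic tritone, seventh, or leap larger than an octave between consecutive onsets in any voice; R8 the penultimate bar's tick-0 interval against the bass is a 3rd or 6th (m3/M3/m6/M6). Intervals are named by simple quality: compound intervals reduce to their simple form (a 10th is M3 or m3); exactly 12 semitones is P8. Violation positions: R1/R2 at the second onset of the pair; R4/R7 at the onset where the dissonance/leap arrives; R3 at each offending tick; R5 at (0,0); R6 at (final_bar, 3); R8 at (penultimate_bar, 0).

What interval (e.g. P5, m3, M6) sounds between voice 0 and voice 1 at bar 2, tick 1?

M2

voice 0=F3 voice 1=G3 -> M2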